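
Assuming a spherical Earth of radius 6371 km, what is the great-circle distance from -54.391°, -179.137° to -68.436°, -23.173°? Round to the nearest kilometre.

Δλ = -23.173 − -179.137 = 155.964°.
Δφ = -68.436 − -54.391 = -14.045°.
a = sin²(Δφ/2) + cos φ₁ · cos φ₂ · sin²(Δλ/2) = 0.219670.
c = 2·atan2(√a, √(1−a)) = 0.97561 rad → d = 6371·c ≈ 6215.63 km.

6216 km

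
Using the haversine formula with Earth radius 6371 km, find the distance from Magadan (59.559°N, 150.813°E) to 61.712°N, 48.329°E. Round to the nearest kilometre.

Δλ = 48.329 − 150.813 = -102.484°.
Δφ = 61.712 − 59.559 = 2.153°.
a = sin²(Δφ/2) + cos φ₁ · cos φ₂ · sin²(Δλ/2) = 0.146356.
c = 2·atan2(√a, √(1−a)) = 0.78514 rad → d = 6371·c ≈ 5002.14 km.

5002 km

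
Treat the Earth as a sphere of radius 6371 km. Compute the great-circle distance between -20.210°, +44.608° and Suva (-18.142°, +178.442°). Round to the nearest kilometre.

Δλ = 178.442 − 44.608 = 133.834°.
Δφ = -18.142 − -20.210 = 2.068°.
a = sin²(Δφ/2) + cos φ₁ · cos φ₂ · sin²(Δλ/2) = 0.755027.
c = 2·atan2(√a, √(1−a)) = 2.10604 rad → d = 6371·c ≈ 13417.61 km.

13418 km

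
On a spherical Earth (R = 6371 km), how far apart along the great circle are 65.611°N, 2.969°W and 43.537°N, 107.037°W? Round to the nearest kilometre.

6262 km

Δλ = -107.037 − -2.969 = -104.068°.
Δφ = 43.537 − 65.611 = -22.074°.
a = sin²(Δφ/2) + cos φ₁ · cos φ₂ · sin²(Δλ/2) = 0.222704.
c = 2·atan2(√a, √(1−a)) = 0.98292 rad → d = 6371·c ≈ 6262.21 km.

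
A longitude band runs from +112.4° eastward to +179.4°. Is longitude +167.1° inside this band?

Yes

Band width going east from +112.4° to +179.4°: ((179.4 − 112.4) mod 360) = 67.0°.
Offset of +167.1° east of the west edge: ((167.1 − 112.4) mod 360) = 54.7°.
54.7° ≤ 67.0° ⇒ inside.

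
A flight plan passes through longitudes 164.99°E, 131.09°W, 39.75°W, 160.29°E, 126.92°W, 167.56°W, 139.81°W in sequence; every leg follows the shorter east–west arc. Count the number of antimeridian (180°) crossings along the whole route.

Leg 1: +164.99° → -131.09°, shortest Δλ = 63.92° (east) — crosses 180°.
Leg 2: -131.09° → -39.75°, shortest Δλ = 91.34° (east) — does not cross 180°.
Leg 3: -39.75° → +160.29°, shortest Δλ = -159.96° (west) — crosses 180°.
Leg 4: +160.29° → -126.92°, shortest Δλ = 72.79° (east) — crosses 180°.
Leg 5: -126.92° → -167.56°, shortest Δλ = -40.64° (west) — does not cross 180°.
Leg 6: -167.56° → -139.81°, shortest Δλ = 27.75° (east) — does not cross 180°.
Total crossings: 3.

3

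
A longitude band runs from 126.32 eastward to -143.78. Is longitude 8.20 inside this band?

Band width going east from +126.32° to -143.78°: ((-143.78 − 126.32) mod 360) = 89.90°.
Offset of +8.20° east of the west edge: ((8.20 − 126.32) mod 360) = 241.88°.
241.88° > 89.90° ⇒ outside.

No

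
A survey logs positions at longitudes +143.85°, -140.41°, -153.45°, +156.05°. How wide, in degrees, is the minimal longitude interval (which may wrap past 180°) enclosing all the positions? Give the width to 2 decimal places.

Sort the longitudes: -153.45°, -140.41°, +143.85°, +156.05°.
Eastward gaps between consecutive values (wrapping around): 13.04°, 284.26°, 12.20°, 50.50°.
Largest gap = 284.26° ⇒ minimal covering band is its complement: 360° − 284.26° = 75.74°.
Band runs from +143.85° eastward to -140.41°, crossing the antimeridian.

75.74°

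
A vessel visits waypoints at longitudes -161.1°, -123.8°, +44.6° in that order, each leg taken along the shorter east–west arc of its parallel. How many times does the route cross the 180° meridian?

Leg 1: -161.1° → -123.8°, shortest Δλ = 37.3° (east) — does not cross 180°.
Leg 2: -123.8° → +44.6°, shortest Δλ = 168.4° (east) — does not cross 180°.
Total crossings: 0.

0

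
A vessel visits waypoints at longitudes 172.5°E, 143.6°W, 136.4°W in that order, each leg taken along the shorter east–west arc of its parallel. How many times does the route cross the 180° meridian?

1

Leg 1: +172.5° → -143.6°, shortest Δλ = 43.9° (east) — crosses 180°.
Leg 2: -143.6° → -136.4°, shortest Δλ = 7.2° (east) — does not cross 180°.
Total crossings: 1.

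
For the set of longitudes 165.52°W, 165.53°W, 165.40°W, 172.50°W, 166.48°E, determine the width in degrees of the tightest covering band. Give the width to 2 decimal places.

Sort the longitudes: -172.50°, -165.53°, -165.52°, -165.40°, +166.48°.
Eastward gaps between consecutive values (wrapping around): 6.97°, 0.01°, 0.12°, 331.88°, 21.02°.
Largest gap = 331.88° ⇒ minimal covering band is its complement: 360° − 331.88° = 28.12°.
Band runs from +166.48° eastward to -165.40°, crossing the antimeridian.

28.12°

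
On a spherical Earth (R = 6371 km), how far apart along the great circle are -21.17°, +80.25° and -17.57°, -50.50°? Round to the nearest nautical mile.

7092 nmi

Δλ = -50.50 − 80.25 = -130.75°.
Δφ = -17.57 − -21.17 = 3.60°.
a = sin²(Δφ/2) + cos φ₁ · cos φ₂ · sin²(Δλ/2) = 0.735647.
c = 2·atan2(√a, √(1−a)) = 2.06155 rad → d = 6371·c ≈ 13134.16 km ≈ 7091.88 nmi.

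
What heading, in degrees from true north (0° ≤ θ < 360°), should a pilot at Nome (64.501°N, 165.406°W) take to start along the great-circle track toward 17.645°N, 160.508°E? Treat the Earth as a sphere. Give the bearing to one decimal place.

222.5°

Δλ = 160.508 − -165.406 = 325.914°; wrapped into (−180°, 180°]: -34.086°.
θ = atan2( sin Δλ · cos φ₂ , cos φ₁ · sin φ₂ − sin φ₁ · cos φ₂ · cos Δλ )
  = atan2(-0.53407, -0.58186) = -137.452° → normalised to [0°, 360°): 222.548°.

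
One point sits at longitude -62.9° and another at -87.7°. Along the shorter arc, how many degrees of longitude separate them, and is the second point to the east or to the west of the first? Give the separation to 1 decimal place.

24.8° west

Raw difference: -87.7 − -62.9 = -24.8°.
Normalise into (−180°, 180°]: -24.8° stays -24.8°.
Negative ⇒ the second point lies to the west; separation 24.8°.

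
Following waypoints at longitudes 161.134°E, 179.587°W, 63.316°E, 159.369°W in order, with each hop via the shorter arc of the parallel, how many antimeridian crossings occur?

Leg 1: +161.134° → -179.587°, shortest Δλ = 19.279° (east) — crosses 180°.
Leg 2: -179.587° → +63.316°, shortest Δλ = -117.097° (west) — crosses 180°.
Leg 3: +63.316° → -159.369°, shortest Δλ = 137.315° (east) — crosses 180°.
Total crossings: 3.

3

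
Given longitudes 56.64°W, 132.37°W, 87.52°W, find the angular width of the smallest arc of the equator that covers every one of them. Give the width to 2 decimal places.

Sort the longitudes: -132.37°, -87.52°, -56.64°.
Eastward gaps between consecutive values (wrapping around): 44.85°, 30.88°, 284.27°.
Largest gap = 284.27° ⇒ minimal covering band is its complement: 360° − 284.27° = 75.73°.
Band runs from -132.37° eastward to -56.64°.

75.73°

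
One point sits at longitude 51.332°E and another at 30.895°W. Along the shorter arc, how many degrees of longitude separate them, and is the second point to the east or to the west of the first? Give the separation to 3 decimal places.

82.227° west

Raw difference: -30.895 − 51.332 = -82.227°.
Normalise into (−180°, 180°]: -82.227° stays -82.227°.
Negative ⇒ the second point lies to the west; separation 82.227°.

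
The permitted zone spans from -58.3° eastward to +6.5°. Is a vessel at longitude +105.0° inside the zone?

No

Band width going east from -58.3° to +6.5°: ((6.5 − -58.3) mod 360) = 64.8°.
Offset of +105.0° east of the west edge: ((105.0 − -58.3) mod 360) = 163.3°.
163.3° > 64.8° ⇒ outside.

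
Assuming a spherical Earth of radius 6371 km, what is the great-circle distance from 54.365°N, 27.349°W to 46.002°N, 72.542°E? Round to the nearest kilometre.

6560 km

Δλ = 72.542 − -27.349 = 99.891°.
Δφ = 46.002 − 54.365 = -8.363°.
a = sin²(Δφ/2) + cos φ₁ · cos φ₂ · sin²(Δλ/2) = 0.242429.
c = 2·atan2(√a, √(1−a)) = 1.02962 rad → d = 6371·c ≈ 6559.73 km.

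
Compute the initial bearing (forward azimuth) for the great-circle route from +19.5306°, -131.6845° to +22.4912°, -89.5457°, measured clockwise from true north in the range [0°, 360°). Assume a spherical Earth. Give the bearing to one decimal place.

78.0°

Δλ = -89.5457 − -131.6845 = 42.1388°.
θ = atan2( sin Δλ · cos φ₂ , cos φ₁ · sin φ₂ − sin φ₁ · cos φ₂ · cos Δλ )
  = atan2(0.61990, 0.13149) = 78.024° → normalised to [0°, 360°): 78.024°.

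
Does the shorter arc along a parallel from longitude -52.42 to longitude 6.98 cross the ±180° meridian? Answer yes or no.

No

Signed shortest Δλ = ((6.98 − -52.42 + 180) mod 360) − 180 = 59.4°.
Going east by 59.4° from -52.42° reaches +6.98° without touching 180°.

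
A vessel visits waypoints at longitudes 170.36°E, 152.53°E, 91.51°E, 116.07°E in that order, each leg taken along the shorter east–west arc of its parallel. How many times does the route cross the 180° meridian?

0

Leg 1: +170.36° → +152.53°, shortest Δλ = -17.83° (west) — does not cross 180°.
Leg 2: +152.53° → +91.51°, shortest Δλ = -61.02° (west) — does not cross 180°.
Leg 3: +91.51° → +116.07°, shortest Δλ = 24.56° (east) — does not cross 180°.
Total crossings: 0.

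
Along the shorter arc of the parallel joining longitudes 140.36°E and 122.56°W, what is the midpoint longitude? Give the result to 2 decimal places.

Signed shortest Δλ from +140.36° to -122.56° is +97.08°.
Midpoint longitude = +140.36° + (+97.08°)/2 = +140.36° + 48.54° = +188.90°.
Normalise into (−180°, 180°]: -171.10°.
(The naïve average (+140.36 + -122.56)/2 = 8.9° is on the wrong side of the globe.)

171.10°W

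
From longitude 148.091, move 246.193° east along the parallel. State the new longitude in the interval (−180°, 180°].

+34.284°

Start at +148.091°; shift +246.193° → +394.284°.
+394.284° lies outside (−180°, 180°]; subtract 360° → +34.284°.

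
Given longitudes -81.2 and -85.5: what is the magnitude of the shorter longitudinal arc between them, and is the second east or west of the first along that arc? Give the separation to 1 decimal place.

Raw difference: -85.5 − -81.2 = -4.3°.
Normalise into (−180°, 180°]: -4.3° stays -4.3°.
Negative ⇒ the second point lies to the west; separation 4.3°.

4.3° west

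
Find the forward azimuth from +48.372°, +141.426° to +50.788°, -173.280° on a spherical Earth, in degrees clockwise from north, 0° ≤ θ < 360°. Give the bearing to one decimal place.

67.9°

Δλ = -173.280 − 141.426 = -314.706°; wrapped into (−180°, 180°]: 45.294°.
θ = atan2( sin Δλ · cos φ₂ , cos φ₁ · sin φ₂ − sin φ₁ · cos φ₂ · cos Δλ )
  = atan2(0.44931, 0.18228) = 67.918° → normalised to [0°, 360°): 67.918°.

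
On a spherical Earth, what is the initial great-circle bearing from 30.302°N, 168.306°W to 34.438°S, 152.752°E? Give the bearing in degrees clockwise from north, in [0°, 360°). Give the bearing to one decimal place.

Δλ = 152.752 − -168.306 = 321.058°; wrapped into (−180°, 180°]: -38.942°.
θ = atan2( sin Δλ · cos φ₂ , cos φ₁ · sin φ₂ − sin φ₁ · cos φ₂ · cos Δλ )
  = atan2(-0.51838, -0.81191) = -147.443° → normalised to [0°, 360°): 212.557°.

212.6°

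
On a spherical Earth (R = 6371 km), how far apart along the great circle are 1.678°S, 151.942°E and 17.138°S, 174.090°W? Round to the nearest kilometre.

4091 km

Δλ = -174.090 − 151.942 = -326.032°; wrapped into (−180°, 180°]: 33.968°.
Δφ = -17.138 − -1.678 = -15.460°.
a = sin²(Δφ/2) + cos φ₁ · cos φ₂ · sin²(Δλ/2) = 0.099593.
c = 2·atan2(√a, √(1−a)) = 0.64214 rad → d = 6371·c ≈ 4091.10 km.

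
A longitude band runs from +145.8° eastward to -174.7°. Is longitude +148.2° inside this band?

Yes

Band width going east from +145.8° to -174.7°: ((-174.7 − 145.8) mod 360) = 39.5°.
Offset of +148.2° east of the west edge: ((148.2 − 145.8) mod 360) = 2.4°.
2.4° ≤ 39.5° ⇒ inside.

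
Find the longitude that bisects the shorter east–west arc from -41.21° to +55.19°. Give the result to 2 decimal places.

+6.99°

Signed shortest Δλ from -41.21° to +55.19° is +96.40°.
Midpoint longitude = -41.21° + (+96.40°)/2 = -41.21° + 48.20° = +6.99°.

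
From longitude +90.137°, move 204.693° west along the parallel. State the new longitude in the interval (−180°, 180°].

Start at +90.137°; shift −204.693° → -114.556°.
-114.556° already lies in (−180°, 180°].

-114.556°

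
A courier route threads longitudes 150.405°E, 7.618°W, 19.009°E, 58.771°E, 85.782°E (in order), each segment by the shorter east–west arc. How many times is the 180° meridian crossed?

Leg 1: +150.405° → -7.618°, shortest Δλ = -158.023° (west) — does not cross 180°.
Leg 2: -7.618° → +19.009°, shortest Δλ = 26.627° (east) — does not cross 180°.
Leg 3: +19.009° → +58.771°, shortest Δλ = 39.762° (east) — does not cross 180°.
Leg 4: +58.771° → +85.782°, shortest Δλ = 27.011° (east) — does not cross 180°.
Total crossings: 0.

0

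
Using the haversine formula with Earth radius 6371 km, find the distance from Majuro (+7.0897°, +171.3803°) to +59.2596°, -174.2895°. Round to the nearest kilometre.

5927 km

Δλ = -174.2895 − 171.3803 = -345.6698°; wrapped into (−180°, 180°]: 14.3302°.
Δφ = 59.2596 − 7.0897 = 52.1699°.
a = sin²(Δφ/2) + cos φ₁ · cos φ₂ · sin²(Δλ/2) = 0.201230.
c = 2·atan2(√a, √(1−a)) = 0.93037 rad → d = 6371·c ≈ 5927.37 km.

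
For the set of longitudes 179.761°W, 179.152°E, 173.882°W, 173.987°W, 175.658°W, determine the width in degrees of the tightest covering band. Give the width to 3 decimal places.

6.966°

Sort the longitudes: -179.761°, -175.658°, -173.987°, -173.882°, +179.152°.
Eastward gaps between consecutive values (wrapping around): 4.103°, 1.671°, 0.105°, 353.034°, 1.087°.
Largest gap = 353.034° ⇒ minimal covering band is its complement: 360° − 353.034° = 6.966°.
Band runs from +179.152° eastward to -173.882°, crossing the antimeridian.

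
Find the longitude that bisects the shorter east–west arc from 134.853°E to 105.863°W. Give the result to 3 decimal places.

165.505°W

Signed shortest Δλ from +134.853° to -105.863° is +119.284°.
Midpoint longitude = +134.853° + (+119.284°)/2 = +134.853° + 59.642° = +194.495°.
Normalise into (−180°, 180°]: -165.505°.
(The naïve average (+134.853 + -105.863)/2 = 14.495° is on the wrong side of the globe.)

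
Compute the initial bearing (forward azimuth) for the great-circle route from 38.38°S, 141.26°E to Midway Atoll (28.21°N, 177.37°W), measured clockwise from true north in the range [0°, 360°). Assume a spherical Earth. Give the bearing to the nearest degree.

37°

Δλ = -177.37 − 141.26 = -318.63°; wrapped into (−180°, 180°]: 41.37°.
θ = atan2( sin Δλ · cos φ₂ , cos φ₁ · sin φ₂ − sin φ₁ · cos φ₂ · cos Δλ )
  = atan2(0.58242, 0.78115) = 36.708° → normalised to [0°, 360°): 36.708°.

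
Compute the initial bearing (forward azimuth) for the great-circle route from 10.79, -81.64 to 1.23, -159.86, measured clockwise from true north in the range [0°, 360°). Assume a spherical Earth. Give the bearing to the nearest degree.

269°

Δλ = -159.86 − -81.64 = -78.22°.
θ = atan2( sin Δλ · cos φ₂ , cos φ₁ · sin φ₂ − sin φ₁ · cos φ₂ · cos Δλ )
  = atan2(-0.97871, -0.01712) = -91.002° → normalised to [0°, 360°): 268.998°.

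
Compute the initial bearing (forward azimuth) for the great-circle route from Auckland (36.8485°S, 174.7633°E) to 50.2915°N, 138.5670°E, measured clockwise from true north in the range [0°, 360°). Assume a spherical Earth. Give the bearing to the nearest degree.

Δλ = 138.5670 − 174.7633 = -36.1963°.
θ = atan2( sin Δλ · cos φ₂ , cos φ₁ · sin φ₂ − sin φ₁ · cos φ₂ · cos Δλ )
  = atan2(-0.37729, 0.92481) = -22.194° → normalised to [0°, 360°): 337.806°.

338°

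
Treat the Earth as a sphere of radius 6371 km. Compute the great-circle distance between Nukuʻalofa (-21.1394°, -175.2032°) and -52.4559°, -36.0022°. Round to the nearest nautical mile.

Δλ = -36.0022 − -175.2032 = 139.2010°.
Δφ = -52.4559 − -21.1394 = -31.3165°.
a = sin²(Δφ/2) + cos φ₁ · cos φ₂ · sin²(Δλ/2) = 0.572156.
c = 2·atan2(√a, √(1−a)) = 1.71561 rad → d = 6371·c ≈ 10930.17 km ≈ 5901.82 nmi.

5902 nmi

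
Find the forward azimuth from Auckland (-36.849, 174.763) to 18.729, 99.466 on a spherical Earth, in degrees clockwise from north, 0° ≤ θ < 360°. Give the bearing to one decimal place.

Δλ = 99.466 − 174.763 = -75.297°.
θ = atan2( sin Δλ · cos φ₂ , cos φ₁ · sin φ₂ − sin φ₁ · cos φ₂ · cos Δλ )
  = atan2(-0.91604, 0.40110) = -66.353° → normalised to [0°, 360°): 293.647°.

293.6°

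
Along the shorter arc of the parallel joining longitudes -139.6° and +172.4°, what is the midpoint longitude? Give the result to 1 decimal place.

-163.6°

Signed shortest Δλ from -139.6° to +172.4° is -48.0°.
Midpoint longitude = -139.6° + (-48.0°)/2 = -139.6° − 24.0° = -163.6°.
(The naïve average (-139.6 + +172.4)/2 = 16.4° is on the wrong side of the globe.)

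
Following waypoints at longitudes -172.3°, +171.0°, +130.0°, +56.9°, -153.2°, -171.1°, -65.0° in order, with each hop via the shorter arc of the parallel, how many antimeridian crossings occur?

Leg 1: -172.3° → +171.0°, shortest Δλ = -16.7° (west) — crosses 180°.
Leg 2: +171.0° → +130.0°, shortest Δλ = -41.0° (west) — does not cross 180°.
Leg 3: +130.0° → +56.9°, shortest Δλ = -73.1° (west) — does not cross 180°.
Leg 4: +56.9° → -153.2°, shortest Δλ = 149.9° (east) — crosses 180°.
Leg 5: -153.2° → -171.1°, shortest Δλ = -17.9° (west) — does not cross 180°.
Leg 6: -171.1° → -65.0°, shortest Δλ = 106.1° (east) — does not cross 180°.
Total crossings: 2.

2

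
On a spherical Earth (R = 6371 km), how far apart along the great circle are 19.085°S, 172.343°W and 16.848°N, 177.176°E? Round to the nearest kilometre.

Δλ = 177.176 − -172.343 = 349.519°; wrapped into (−180°, 180°]: -10.481°.
Δφ = 16.848 − -19.085 = 35.933°.
a = sin²(Δφ/2) + cos φ₁ · cos φ₂ · sin²(Δλ/2) = 0.102694.
c = 2·atan2(√a, √(1−a)) = 0.65243 rad → d = 6371·c ≈ 4156.61 km.

4157 km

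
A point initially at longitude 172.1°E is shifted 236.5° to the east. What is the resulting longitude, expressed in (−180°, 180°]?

48.6°E

Start at +172.1°; shift +236.5° → +408.6°.
+408.6° lies outside (−180°, 180°]; subtract 360° → +48.6°.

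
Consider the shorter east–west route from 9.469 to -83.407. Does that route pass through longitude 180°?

Signed shortest Δλ = ((-83.407 − 9.469 + 180) mod 360) − 180 = -92.876°.
Going west by 92.876° from +9.469° reaches -83.407° without touching 180°.

No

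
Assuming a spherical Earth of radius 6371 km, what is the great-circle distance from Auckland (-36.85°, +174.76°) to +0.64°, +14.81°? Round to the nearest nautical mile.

8365 nmi

Δλ = 14.81 − 174.76 = -159.95°.
Δφ = 0.64 − -36.85 = 37.49°.
a = sin²(Δφ/2) + cos φ₁ · cos φ₂ · sin²(Δλ/2) = 0.879181.
c = 2·atan2(√a, √(1−a)) = 2.43159 rad → d = 6371·c ≈ 15491.68 km ≈ 8364.84 nmi.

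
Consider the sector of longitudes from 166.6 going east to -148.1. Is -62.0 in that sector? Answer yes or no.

Band width going east from +166.6° to -148.1°: ((-148.1 − 166.6) mod 360) = 45.3°.
Offset of -62.0° east of the west edge: ((-62.0 − 166.6) mod 360) = 131.4°.
131.4° > 45.3° ⇒ outside.

No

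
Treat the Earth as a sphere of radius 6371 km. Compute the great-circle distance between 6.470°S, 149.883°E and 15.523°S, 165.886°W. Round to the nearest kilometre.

Δλ = -165.886 − 149.883 = -315.769°; wrapped into (−180°, 180°]: 44.231°.
Δφ = -15.523 − -6.470 = -9.053°.
a = sin²(Δφ/2) + cos φ₁ · cos φ₂ · sin²(Δλ/2) = 0.141922.
c = 2·atan2(√a, √(1−a)) = 0.77252 rad → d = 6371·c ≈ 4921.71 km.

4922 km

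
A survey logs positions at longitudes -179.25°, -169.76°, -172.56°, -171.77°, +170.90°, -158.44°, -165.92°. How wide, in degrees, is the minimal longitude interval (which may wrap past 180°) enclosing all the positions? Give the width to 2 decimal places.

Sort the longitudes: -179.25°, -172.56°, -171.77°, -169.76°, -165.92°, -158.44°, +170.90°.
Eastward gaps between consecutive values (wrapping around): 6.69°, 0.79°, 2.01°, 3.84°, 7.48°, 329.34°, 9.85°.
Largest gap = 329.34° ⇒ minimal covering band is its complement: 360° − 329.34° = 30.66°.
Band runs from +170.90° eastward to -158.44°, crossing the antimeridian.

30.66°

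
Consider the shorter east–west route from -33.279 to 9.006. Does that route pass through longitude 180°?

No

Signed shortest Δλ = ((9.006 − -33.279 + 180) mod 360) − 180 = 42.285°.
Going east by 42.285° from -33.279° reaches +9.006° without touching 180°.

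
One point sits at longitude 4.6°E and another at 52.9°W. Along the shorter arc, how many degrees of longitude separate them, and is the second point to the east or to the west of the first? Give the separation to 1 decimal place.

Raw difference: -52.9 − 4.6 = -57.5°.
Normalise into (−180°, 180°]: -57.5° stays -57.5°.
Negative ⇒ the second point lies to the west; separation 57.5°.

57.5° west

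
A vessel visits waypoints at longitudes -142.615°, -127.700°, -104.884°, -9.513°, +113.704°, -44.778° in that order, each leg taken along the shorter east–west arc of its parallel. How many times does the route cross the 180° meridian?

0

Leg 1: -142.615° → -127.700°, shortest Δλ = 14.915° (east) — does not cross 180°.
Leg 2: -127.700° → -104.884°, shortest Δλ = 22.816° (east) — does not cross 180°.
Leg 3: -104.884° → -9.513°, shortest Δλ = 95.371° (east) — does not cross 180°.
Leg 4: -9.513° → +113.704°, shortest Δλ = 123.217° (east) — does not cross 180°.
Leg 5: +113.704° → -44.778°, shortest Δλ = -158.482° (west) — does not cross 180°.
Total crossings: 0.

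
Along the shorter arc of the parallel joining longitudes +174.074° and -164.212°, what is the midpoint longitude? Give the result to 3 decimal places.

-175.069°

Signed shortest Δλ from +174.074° to -164.212° is +21.714°.
Midpoint longitude = +174.074° + (+21.714°)/2 = +174.074° + 10.857° = +184.931°.
Normalise into (−180°, 180°]: -175.069°.
(The naïve average (+174.074 + -164.212)/2 = 4.931° is on the wrong side of the globe.)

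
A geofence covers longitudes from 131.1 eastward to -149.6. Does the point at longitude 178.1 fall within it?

Yes

Band width going east from +131.1° to -149.6°: ((-149.6 − 131.1) mod 360) = 79.3°.
Offset of +178.1° east of the west edge: ((178.1 − 131.1) mod 360) = 47.0°.
47.0° ≤ 79.3° ⇒ inside.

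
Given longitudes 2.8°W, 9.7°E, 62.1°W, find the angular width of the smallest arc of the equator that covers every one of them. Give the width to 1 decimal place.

Sort the longitudes: -62.1°, -2.8°, +9.7°.
Eastward gaps between consecutive values (wrapping around): 59.3°, 12.5°, 288.2°.
Largest gap = 288.2° ⇒ minimal covering band is its complement: 360° − 288.2° = 71.8°.
Band runs from -62.1° eastward to +9.7°.

71.8°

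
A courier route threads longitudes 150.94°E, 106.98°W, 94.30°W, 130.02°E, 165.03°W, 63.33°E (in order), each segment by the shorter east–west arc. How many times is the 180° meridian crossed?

Leg 1: +150.94° → -106.98°, shortest Δλ = 102.08° (east) — crosses 180°.
Leg 2: -106.98° → -94.30°, shortest Δλ = 12.68° (east) — does not cross 180°.
Leg 3: -94.30° → +130.02°, shortest Δλ = -135.68° (west) — crosses 180°.
Leg 4: +130.02° → -165.03°, shortest Δλ = 64.95° (east) — crosses 180°.
Leg 5: -165.03° → +63.33°, shortest Δλ = -131.64° (west) — crosses 180°.
Total crossings: 4.

4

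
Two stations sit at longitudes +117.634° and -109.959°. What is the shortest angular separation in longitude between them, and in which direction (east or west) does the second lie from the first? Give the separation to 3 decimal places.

Raw difference: -109.959 − 117.634 = -227.593°.
Normalise into (−180°, 180°]: -227.593° + 360° = 132.407°.
Positive ⇒ the second point lies to the east; separation 132.407°.

132.407° east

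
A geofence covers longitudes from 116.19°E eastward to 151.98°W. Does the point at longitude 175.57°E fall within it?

Band width going east from +116.19° to -151.98°: ((-151.98 − 116.19) mod 360) = 91.83°.
Offset of +175.57° east of the west edge: ((175.57 − 116.19) mod 360) = 59.38°.
59.38° ≤ 91.83° ⇒ inside.

Yes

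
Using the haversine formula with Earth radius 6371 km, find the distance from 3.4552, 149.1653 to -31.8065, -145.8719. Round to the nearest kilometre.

Δλ = -145.8719 − 149.1653 = -295.0372°; wrapped into (−180°, 180°]: 64.9628°.
Δφ = -31.8065 − 3.4552 = -35.2617°.
a = sin²(Δφ/2) + cos φ₁ · cos φ₂ · sin²(Δλ/2) = 0.336382.
c = 2·atan2(√a, √(1−a)) = 1.23742 rad → d = 6371·c ≈ 7883.59 km.

7884 km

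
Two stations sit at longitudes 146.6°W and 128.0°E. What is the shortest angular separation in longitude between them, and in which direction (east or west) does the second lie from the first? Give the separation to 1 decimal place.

85.4° west

Raw difference: 128.0 − -146.6 = 274.6°.
Normalise into (−180°, 180°]: 274.6° − 360° = -85.4°.
Negative ⇒ the second point lies to the west; separation 85.4°.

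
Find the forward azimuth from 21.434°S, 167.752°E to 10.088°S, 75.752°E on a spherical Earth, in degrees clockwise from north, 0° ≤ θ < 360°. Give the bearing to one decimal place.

259.9°

Δλ = 75.752 − 167.752 = -92.000°.
θ = atan2( sin Δλ · cos φ₂ , cos φ₁ · sin φ₂ − sin φ₁ · cos φ₂ · cos Δλ )
  = atan2(-0.98394, -0.17560) = -100.119° → normalised to [0°, 360°): 259.881°.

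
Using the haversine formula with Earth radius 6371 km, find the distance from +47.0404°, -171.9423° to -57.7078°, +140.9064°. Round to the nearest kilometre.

12429 km

Δλ = 140.9064 − -171.9423 = 312.8487°; wrapped into (−180°, 180°]: -47.1513°.
Δφ = -57.7078 − 47.0404 = -104.7482°.
a = sin²(Δφ/2) + cos φ₁ · cos φ₂ · sin²(Δλ/2) = 0.685526.
c = 2·atan2(√a, √(1−a)) = 1.95094 rad → d = 6371·c ≈ 12429.42 km.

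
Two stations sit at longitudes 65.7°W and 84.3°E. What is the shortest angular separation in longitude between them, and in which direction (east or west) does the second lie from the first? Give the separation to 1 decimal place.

150.0° east

Raw difference: 84.3 − -65.7 = 150.0°.
Normalise into (−180°, 180°]: 150.0° stays 150.0°.
Positive ⇒ the second point lies to the east; separation 150.0°.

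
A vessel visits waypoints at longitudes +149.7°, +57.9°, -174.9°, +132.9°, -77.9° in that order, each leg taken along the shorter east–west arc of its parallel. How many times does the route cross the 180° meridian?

3

Leg 1: +149.7° → +57.9°, shortest Δλ = -91.8° (west) — does not cross 180°.
Leg 2: +57.9° → -174.9°, shortest Δλ = 127.2° (east) — crosses 180°.
Leg 3: -174.9° → +132.9°, shortest Δλ = -52.2° (west) — crosses 180°.
Leg 4: +132.9° → -77.9°, shortest Δλ = 149.2° (east) — crosses 180°.
Total crossings: 3.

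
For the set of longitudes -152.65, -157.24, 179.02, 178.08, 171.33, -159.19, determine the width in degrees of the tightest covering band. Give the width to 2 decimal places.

Sort the longitudes: -159.19°, -157.24°, -152.65°, +171.33°, +178.08°, +179.02°.
Eastward gaps between consecutive values (wrapping around): 1.95°, 4.59°, 323.98°, 6.75°, 0.94°, 21.79°.
Largest gap = 323.98° ⇒ minimal covering band is its complement: 360° − 323.98° = 36.02°.
Band runs from +171.33° eastward to -152.65°, crossing the antimeridian.

36.02°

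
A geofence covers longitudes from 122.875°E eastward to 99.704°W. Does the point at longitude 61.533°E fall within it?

No

Band width going east from +122.875° to -99.704°: ((-99.704 − 122.875) mod 360) = 137.421°.
Offset of +61.533° east of the west edge: ((61.533 − 122.875) mod 360) = 298.658°.
298.658° > 137.421° ⇒ outside.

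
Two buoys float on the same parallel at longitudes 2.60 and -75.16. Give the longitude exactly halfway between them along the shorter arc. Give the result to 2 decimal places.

-36.28°

Signed shortest Δλ from +2.60° to -75.16° is -77.76°.
Midpoint longitude = +2.60° + (-77.76°)/2 = +2.60° − 38.88° = -36.28°.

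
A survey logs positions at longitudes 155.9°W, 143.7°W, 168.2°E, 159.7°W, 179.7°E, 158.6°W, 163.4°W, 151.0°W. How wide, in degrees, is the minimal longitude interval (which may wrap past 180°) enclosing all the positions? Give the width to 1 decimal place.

Sort the longitudes: -163.4°, -159.7°, -158.6°, -155.9°, -151.0°, -143.7°, +168.2°, +179.7°.
Eastward gaps between consecutive values (wrapping around): 3.7°, 1.1°, 2.7°, 4.9°, 7.3°, 311.9°, 11.5°, 16.9°.
Largest gap = 311.9° ⇒ minimal covering band is its complement: 360° − 311.9° = 48.1°.
Band runs from +168.2° eastward to -143.7°, crossing the antimeridian.

48.1°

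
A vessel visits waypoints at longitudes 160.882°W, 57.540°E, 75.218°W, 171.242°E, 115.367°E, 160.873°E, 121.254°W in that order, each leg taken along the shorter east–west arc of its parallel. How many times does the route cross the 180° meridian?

Leg 1: -160.882° → +57.540°, shortest Δλ = -141.578° (west) — crosses 180°.
Leg 2: +57.540° → -75.218°, shortest Δλ = -132.758° (west) — does not cross 180°.
Leg 3: -75.218° → +171.242°, shortest Δλ = -113.54° (west) — crosses 180°.
Leg 4: +171.242° → +115.367°, shortest Δλ = -55.875° (west) — does not cross 180°.
Leg 5: +115.367° → +160.873°, shortest Δλ = 45.506° (east) — does not cross 180°.
Leg 6: +160.873° → -121.254°, shortest Δλ = 77.873° (east) — crosses 180°.
Total crossings: 3.

3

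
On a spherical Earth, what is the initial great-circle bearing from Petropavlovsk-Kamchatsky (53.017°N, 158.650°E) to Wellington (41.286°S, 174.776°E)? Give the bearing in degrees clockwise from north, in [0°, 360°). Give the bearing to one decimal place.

Δλ = 174.776 − 158.650 = 16.126°.
θ = atan2( sin Δλ · cos φ₂ , cos φ₁ · sin φ₂ − sin φ₁ · cos φ₂ · cos Δλ )
  = atan2(0.20871, -0.97356) = 167.900° → normalised to [0°, 360°): 167.900°.

167.9°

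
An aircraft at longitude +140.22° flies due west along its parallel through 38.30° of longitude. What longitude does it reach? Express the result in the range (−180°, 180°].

Start at +140.22°; shift −38.30° → +101.92°.
+101.92° already lies in (−180°, 180°].

+101.92°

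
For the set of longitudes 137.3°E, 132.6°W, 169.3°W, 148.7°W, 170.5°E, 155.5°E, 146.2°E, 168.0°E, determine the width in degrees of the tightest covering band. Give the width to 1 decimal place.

90.1°

Sort the longitudes: -169.3°, -148.7°, -132.6°, +137.3°, +146.2°, +155.5°, +168.0°, +170.5°.
Eastward gaps between consecutive values (wrapping around): 20.6°, 16.1°, 269.9°, 8.9°, 9.3°, 12.5°, 2.5°, 20.2°.
Largest gap = 269.9° ⇒ minimal covering band is its complement: 360° − 269.9° = 90.1°.
Band runs from +137.3° eastward to -132.6°, crossing the antimeridian.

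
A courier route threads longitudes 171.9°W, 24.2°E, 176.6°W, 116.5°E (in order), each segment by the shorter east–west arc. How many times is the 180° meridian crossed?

Leg 1: -171.9° → +24.2°, shortest Δλ = -163.9° (west) — crosses 180°.
Leg 2: +24.2° → -176.6°, shortest Δλ = 159.2° (east) — crosses 180°.
Leg 3: -176.6° → +116.5°, shortest Δλ = -66.9° (west) — crosses 180°.
Total crossings: 3.

3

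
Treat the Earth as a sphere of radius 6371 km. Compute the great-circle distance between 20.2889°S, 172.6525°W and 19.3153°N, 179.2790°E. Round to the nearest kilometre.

Δλ = 179.2790 − -172.6525 = 351.9315°; wrapped into (−180°, 180°]: -8.0685°.
Δφ = 19.3153 − -20.2889 = 39.6042°.
a = sin²(Δφ/2) + cos φ₁ · cos φ₂ · sin²(Δλ/2) = 0.119148.
c = 2·atan2(√a, √(1−a)) = 0.70486 rad → d = 6371·c ≈ 4490.64 km.

4491 km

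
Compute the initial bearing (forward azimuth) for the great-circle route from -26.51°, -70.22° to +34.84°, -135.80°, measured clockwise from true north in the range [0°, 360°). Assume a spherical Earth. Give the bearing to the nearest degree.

Δλ = -135.80 − -70.22 = -65.58°.
θ = atan2( sin Δλ · cos φ₂ , cos φ₁ · sin φ₂ − sin φ₁ · cos φ₂ · cos Δλ )
  = atan2(-0.74733, 0.66267) = -48.436° → normalised to [0°, 360°): 311.564°.

312°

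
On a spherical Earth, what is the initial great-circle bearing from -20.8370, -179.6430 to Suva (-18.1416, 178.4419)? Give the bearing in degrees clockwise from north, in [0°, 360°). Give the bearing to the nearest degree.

326°

Δλ = 178.4419 − -179.6430 = 358.0849°; wrapped into (−180°, 180°]: -1.9151°.
θ = atan2( sin Δλ · cos φ₂ , cos φ₁ · sin φ₂ − sin φ₁ · cos φ₂ · cos Δλ )
  = atan2(-0.03176, 0.04684) = -34.139° → normalised to [0°, 360°): 325.861°.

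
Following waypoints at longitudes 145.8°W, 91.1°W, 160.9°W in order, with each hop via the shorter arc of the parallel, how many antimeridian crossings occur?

0

Leg 1: -145.8° → -91.1°, shortest Δλ = 54.7° (east) — does not cross 180°.
Leg 2: -91.1° → -160.9°, shortest Δλ = -69.8° (west) — does not cross 180°.
Total crossings: 0.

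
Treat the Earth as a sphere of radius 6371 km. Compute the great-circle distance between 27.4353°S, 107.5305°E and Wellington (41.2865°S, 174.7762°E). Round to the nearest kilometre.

6206 km

Δλ = 174.7762 − 107.5305 = 67.2457°.
Δφ = -41.2865 − -27.4353 = -13.8512°.
a = sin²(Δφ/2) + cos φ₁ · cos φ₂ · sin²(Δλ/2) = 0.219020.
c = 2·atan2(√a, √(1−a)) = 0.97404 rad → d = 6371·c ≈ 6205.63 km.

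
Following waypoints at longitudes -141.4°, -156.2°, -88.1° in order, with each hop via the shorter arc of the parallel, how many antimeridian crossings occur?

0

Leg 1: -141.4° → -156.2°, shortest Δλ = -14.8° (west) — does not cross 180°.
Leg 2: -156.2° → -88.1°, shortest Δλ = 68.1° (east) — does not cross 180°.
Total crossings: 0.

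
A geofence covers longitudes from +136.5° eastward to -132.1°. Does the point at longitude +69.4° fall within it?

Band width going east from +136.5° to -132.1°: ((-132.1 − 136.5) mod 360) = 91.4°.
Offset of +69.4° east of the west edge: ((69.4 − 136.5) mod 360) = 292.9°.
292.9° > 91.4° ⇒ outside.

No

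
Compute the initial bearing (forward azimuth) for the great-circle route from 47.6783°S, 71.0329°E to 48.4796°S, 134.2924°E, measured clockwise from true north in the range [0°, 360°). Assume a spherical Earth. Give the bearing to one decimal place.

115.6°

Δλ = 134.2924 − 71.0329 = 63.2595°.
θ = atan2( sin Δλ · cos φ₂ , cos φ₁ · sin φ₂ − sin φ₁ · cos φ₂ · cos Δλ )
  = atan2(0.59199, -0.28358) = 115.595° → normalised to [0°, 360°): 115.595°.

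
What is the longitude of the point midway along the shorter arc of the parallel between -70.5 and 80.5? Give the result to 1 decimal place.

+5.0°

Signed shortest Δλ from -70.5° to +80.5° is +151.0°.
Midpoint longitude = -70.5° + (+151.0°)/2 = -70.5° + 75.5° = +5.0°.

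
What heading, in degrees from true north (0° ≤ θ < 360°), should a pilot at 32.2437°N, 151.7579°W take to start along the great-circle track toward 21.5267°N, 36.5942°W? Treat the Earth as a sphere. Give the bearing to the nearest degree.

Δλ = -36.5942 − -151.7579 = 115.1637°.
θ = atan2( sin Δλ · cos φ₂ , cos φ₁ · sin φ₂ − sin φ₁ · cos φ₂ · cos Δλ )
  = atan2(0.84196, 0.52138) = 58.232° → normalised to [0°, 360°): 58.232°.

58°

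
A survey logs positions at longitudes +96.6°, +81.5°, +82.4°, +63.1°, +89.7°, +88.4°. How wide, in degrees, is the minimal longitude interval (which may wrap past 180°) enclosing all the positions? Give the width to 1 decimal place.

Sort the longitudes: +63.1°, +81.5°, +82.4°, +88.4°, +89.7°, +96.6°.
Eastward gaps between consecutive values (wrapping around): 18.4°, 0.9°, 6.0°, 1.3°, 6.9°, 326.5°.
Largest gap = 326.5° ⇒ minimal covering band is its complement: 360° − 326.5° = 33.5°.
Band runs from +63.1° eastward to +96.6°.

33.5°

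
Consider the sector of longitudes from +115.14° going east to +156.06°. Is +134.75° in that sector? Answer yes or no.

Yes

Band width going east from +115.14° to +156.06°: ((156.06 − 115.14) mod 360) = 40.92°.
Offset of +134.75° east of the west edge: ((134.75 − 115.14) mod 360) = 19.61°.
19.61° ≤ 40.92° ⇒ inside.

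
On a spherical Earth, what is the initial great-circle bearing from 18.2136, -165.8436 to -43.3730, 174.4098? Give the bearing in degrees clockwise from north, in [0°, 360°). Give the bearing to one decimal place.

Δλ = 174.4098 − -165.8436 = 340.2534°; wrapped into (−180°, 180°]: -19.7466°.
θ = atan2( sin Δλ · cos φ₂ , cos φ₁ · sin φ₂ − sin φ₁ · cos φ₂ · cos Δλ )
  = atan2(-0.24559, -0.86618) = -164.170° → normalised to [0°, 360°): 195.830°.

195.8°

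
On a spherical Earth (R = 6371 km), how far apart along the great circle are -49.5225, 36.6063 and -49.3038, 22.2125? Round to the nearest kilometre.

1040 km

Δλ = 22.2125 − 36.6063 = -14.3938°.
Δφ = -49.3038 − -49.5225 = 0.2187°.
a = sin²(Δφ/2) + cos φ₁ · cos φ₂ · sin²(Δλ/2) = 0.006647.
c = 2·atan2(√a, √(1−a)) = 0.16324 rad → d = 6371·c ≈ 1040.00 km.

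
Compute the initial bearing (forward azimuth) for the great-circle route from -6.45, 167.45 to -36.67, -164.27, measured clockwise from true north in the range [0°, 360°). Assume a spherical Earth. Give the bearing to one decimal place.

143.5°

Δλ = -164.27 − 167.45 = -331.72°; wrapped into (−180°, 180°]: 28.28°.
θ = atan2( sin Δλ · cos φ₂ , cos φ₁ · sin φ₂ − sin φ₁ · cos φ₂ · cos Δλ )
  = atan2(0.38001, -0.51408) = 143.528° → normalised to [0°, 360°): 143.528°.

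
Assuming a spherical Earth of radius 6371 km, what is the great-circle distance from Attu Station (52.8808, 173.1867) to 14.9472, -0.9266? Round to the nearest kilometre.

Δλ = -0.9266 − 173.1867 = -174.1133°.
Δφ = 14.9472 − 52.8808 = -37.9336°.
a = sin²(Δφ/2) + cos φ₁ · cos φ₂ · sin²(Δλ/2) = 0.687157.
c = 2·atan2(√a, √(1−a)) = 1.95445 rad → d = 6371·c ≈ 12451.82 km.

12452 km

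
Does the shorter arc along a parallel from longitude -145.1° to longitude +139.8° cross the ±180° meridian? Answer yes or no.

Yes

Naïve |139.8 − -145.1| = 284.9° > 180°, so the shorter arc goes the other way round — across 180°.
Signed shortest Δλ = ((139.8 − -145.1 + 180) mod 360) − 180 = -75.1°.
Going west by 75.1° from -145.1° passes through 180° before reaching +139.8°.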